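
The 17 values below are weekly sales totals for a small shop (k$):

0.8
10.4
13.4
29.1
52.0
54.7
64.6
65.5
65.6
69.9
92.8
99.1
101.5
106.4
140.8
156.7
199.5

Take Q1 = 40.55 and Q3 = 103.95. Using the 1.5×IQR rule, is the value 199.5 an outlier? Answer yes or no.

yes

IQR = Q3 − Q1 = 103.95 − 40.55 = 63.40.
Lower fence = Q1 − 1.5·IQR = 40.55 − 95.10 = -54.55.
Upper fence = Q3 + 1.5·IQR = 103.95 + 95.10 = 199.05.
199.5 lies above the upper fence.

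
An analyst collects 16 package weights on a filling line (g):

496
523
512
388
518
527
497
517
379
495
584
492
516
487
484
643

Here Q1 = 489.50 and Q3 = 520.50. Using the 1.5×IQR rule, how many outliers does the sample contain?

4

IQR = 31.00; fences at 489.50 − 46.50 = 443.00 and 520.50 + 46.50 = 567.00.
Outside the cutoffs: 379, 388, 584, 643.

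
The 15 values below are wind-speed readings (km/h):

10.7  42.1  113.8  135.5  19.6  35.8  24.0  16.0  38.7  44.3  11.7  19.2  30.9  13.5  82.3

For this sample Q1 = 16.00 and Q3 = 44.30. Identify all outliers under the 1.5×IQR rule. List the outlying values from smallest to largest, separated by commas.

IQR = Q3 − Q1 = 44.30 − 16.00 = 28.30.
Lower fence = Q1 − 1.5·IQR = 16.00 − 42.45 = -26.45.
Upper fence = Q3 + 1.5·IQR = 44.30 + 42.45 = 86.75.
113.8 > 86.75 → outlier.
135.5 > 86.75 → outlier.
All remaining values lie within [-26.45, 86.75].

113.8, 135.5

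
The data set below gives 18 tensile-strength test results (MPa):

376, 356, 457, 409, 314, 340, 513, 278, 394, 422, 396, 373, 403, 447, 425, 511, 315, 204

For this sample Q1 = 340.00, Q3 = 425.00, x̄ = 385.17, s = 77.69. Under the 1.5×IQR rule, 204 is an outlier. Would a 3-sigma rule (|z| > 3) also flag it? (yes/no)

z = (204 − 385.17) / 77.69 = -2.33.
|z| = 2.33 ≤ 3.

no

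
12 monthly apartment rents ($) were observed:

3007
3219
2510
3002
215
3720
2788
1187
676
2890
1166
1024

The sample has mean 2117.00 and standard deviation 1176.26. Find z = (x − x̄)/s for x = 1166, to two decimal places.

z = (1166 − 2117.00) / 1176.26 = -0.81.

-0.81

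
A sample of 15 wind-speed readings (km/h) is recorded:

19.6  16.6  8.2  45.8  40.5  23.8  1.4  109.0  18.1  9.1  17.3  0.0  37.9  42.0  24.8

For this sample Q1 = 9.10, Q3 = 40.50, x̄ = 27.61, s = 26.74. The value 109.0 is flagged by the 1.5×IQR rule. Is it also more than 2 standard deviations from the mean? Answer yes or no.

z = (109.0 − 27.61) / 26.74 = 3.04.
|z| = 3.04 > 2.

yes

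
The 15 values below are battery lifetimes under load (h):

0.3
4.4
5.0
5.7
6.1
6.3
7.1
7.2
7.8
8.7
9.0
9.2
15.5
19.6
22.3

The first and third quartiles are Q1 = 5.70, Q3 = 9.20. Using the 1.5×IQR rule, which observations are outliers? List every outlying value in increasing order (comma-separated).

IQR = Q3 − Q1 = 9.20 − 5.70 = 3.50.
Lower fence = Q1 − 1.5·IQR = 5.70 − 5.25 = 0.45.
Upper fence = Q3 + 1.5·IQR = 9.20 + 5.25 = 14.45.
0.3 < 0.45 → outlier.
15.5 > 14.45 → outlier.
19.6 > 14.45 → outlier.
22.3 > 14.45 → outlier.
All remaining values lie within [0.45, 14.45].

0.3, 15.5, 19.6, 22.3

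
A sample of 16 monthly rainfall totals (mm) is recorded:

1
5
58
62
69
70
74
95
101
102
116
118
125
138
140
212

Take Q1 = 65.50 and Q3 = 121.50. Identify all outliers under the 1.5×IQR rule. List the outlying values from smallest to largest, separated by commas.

212

IQR = Q3 − Q1 = 121.50 − 65.50 = 56.00.
Lower fence = Q1 − 1.5·IQR = 65.50 − 84.00 = -18.50.
Upper fence = Q3 + 1.5·IQR = 121.50 + 84.00 = 205.50.
212 > 205.50 → outlier.
All remaining values lie within [-18.50, 205.50].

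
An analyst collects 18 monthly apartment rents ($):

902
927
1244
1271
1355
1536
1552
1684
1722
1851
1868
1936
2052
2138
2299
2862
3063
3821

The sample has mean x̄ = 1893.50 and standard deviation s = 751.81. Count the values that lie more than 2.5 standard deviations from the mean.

1

Cutoffs: x̄ ± 2.5s = [13.975, 3773.025].
Outside the cutoffs: 3821.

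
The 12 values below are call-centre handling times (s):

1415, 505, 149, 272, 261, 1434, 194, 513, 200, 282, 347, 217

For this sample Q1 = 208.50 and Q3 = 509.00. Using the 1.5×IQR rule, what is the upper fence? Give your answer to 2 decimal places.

IQR = Q3 − Q1 = 509.00 − 208.50 = 300.50.
Lower fence = Q1 − 1.5·IQR = 208.50 − 450.75 = -242.25.
Upper fence = Q3 + 1.5·IQR = 509.00 + 450.75 = 959.75.

959.75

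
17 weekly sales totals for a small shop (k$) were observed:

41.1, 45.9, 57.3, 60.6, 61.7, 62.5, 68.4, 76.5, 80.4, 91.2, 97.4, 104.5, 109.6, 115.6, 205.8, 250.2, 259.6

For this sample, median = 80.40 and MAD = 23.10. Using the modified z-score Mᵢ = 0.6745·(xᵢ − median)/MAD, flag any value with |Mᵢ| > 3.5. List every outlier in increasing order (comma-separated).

|Mᵢ| > 3.5 ⇔ |xᵢ − 80.40| > 3.5·23.10/0.6745 = 119.87.
So outliers lie outside [-39.47, 200.27].
205.8: M = 3.66 → outlier.
250.2: M = 4.96 → outlier.
259.6: M = 5.23 → outlier.

205.8, 250.2, 259.6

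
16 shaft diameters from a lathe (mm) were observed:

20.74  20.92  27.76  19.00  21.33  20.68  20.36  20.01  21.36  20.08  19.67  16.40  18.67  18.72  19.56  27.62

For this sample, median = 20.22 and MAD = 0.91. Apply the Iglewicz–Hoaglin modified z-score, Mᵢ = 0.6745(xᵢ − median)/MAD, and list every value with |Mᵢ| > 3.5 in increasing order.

27.62, 27.76

|Mᵢ| > 3.5 ⇔ |xᵢ − 20.22| > 3.5·0.91/0.6745 = 4.72.
So outliers lie outside [15.50, 24.94].
27.62: M = 5.48 → outlier.
27.76: M = 5.59 → outlier.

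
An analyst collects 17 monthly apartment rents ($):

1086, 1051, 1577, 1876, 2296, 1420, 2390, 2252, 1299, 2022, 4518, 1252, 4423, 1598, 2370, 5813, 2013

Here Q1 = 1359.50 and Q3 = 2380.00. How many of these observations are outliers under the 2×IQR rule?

IQR = 1020.50; fences at 1359.50 − 2041.00 = -681.50 and 2380.00 + 2041.00 = 4421.00.
Outside the cutoffs: 4423, 4518, 5813.

3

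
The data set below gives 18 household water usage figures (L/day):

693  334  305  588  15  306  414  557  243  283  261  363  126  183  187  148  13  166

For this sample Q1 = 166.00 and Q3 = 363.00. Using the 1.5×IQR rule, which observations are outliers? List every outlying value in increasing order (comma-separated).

693

IQR = Q3 − Q1 = 363.00 − 166.00 = 197.00.
Lower fence = Q1 − 1.5·IQR = 166.00 − 295.50 = -129.50.
Upper fence = Q3 + 1.5·IQR = 363.00 + 295.50 = 658.50.
693 > 658.50 → outlier.
All remaining values lie within [-129.50, 658.50].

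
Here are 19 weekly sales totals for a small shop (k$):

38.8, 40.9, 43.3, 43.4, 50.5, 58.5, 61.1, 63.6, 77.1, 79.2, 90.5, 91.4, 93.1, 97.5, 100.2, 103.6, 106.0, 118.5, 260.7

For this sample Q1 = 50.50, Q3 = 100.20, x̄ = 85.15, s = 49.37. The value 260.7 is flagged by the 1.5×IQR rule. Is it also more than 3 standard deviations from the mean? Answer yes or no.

yes

z = (260.7 − 85.15) / 49.37 = 3.56.
|z| = 3.56 > 3.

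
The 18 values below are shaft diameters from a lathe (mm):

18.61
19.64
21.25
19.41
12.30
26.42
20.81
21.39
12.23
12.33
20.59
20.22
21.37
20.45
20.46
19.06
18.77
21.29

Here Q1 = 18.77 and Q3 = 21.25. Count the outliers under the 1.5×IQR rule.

IQR = 2.48; fences at 18.77 − 3.72 = 15.05 and 21.25 + 3.72 = 24.97.
Outside the cutoffs: 12.23, 12.30, 12.33, 26.42.

4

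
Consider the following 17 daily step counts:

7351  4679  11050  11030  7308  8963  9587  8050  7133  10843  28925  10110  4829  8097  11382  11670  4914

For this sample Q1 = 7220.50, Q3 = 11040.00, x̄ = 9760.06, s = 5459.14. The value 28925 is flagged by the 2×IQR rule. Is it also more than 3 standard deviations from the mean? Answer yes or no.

z = (28925 − 9760.06) / 5459.14 = 3.51.
|z| = 3.51 > 3.

yes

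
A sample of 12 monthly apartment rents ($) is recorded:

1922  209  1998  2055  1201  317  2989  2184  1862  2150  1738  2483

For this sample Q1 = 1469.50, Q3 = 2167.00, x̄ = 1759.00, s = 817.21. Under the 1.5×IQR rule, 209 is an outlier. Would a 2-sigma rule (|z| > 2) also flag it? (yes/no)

z = (209 − 1759.00) / 817.21 = -1.90.
|z| = 1.90 ≤ 2.

no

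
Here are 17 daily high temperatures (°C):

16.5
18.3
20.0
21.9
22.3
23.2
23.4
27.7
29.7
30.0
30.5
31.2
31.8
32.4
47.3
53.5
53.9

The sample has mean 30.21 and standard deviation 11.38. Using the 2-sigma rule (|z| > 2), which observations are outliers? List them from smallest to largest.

Cutoffs at x̄ ± 2s: 30.21 ± 2·11.38 = [7.45, 52.97].
53.5: z = 2.05, |z| > 2 → outlier.
53.9: z = 2.08, |z| > 2 → outlier.
Every other value lies within [7.45, 52.97].

53.5, 53.9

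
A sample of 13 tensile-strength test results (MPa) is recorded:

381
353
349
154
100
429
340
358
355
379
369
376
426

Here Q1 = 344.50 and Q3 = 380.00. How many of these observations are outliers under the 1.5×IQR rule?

IQR = 35.50; fences at 344.50 − 53.25 = 291.25 and 380.00 + 53.25 = 433.25.
Outside the cutoffs: 100, 154.

2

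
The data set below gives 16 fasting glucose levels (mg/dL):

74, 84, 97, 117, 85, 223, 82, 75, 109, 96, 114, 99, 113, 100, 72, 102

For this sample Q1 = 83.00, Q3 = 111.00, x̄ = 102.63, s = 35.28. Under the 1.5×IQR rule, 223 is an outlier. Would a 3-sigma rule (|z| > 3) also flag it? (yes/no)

yes

z = (223 − 102.63) / 35.28 = 3.41.
|z| = 3.41 > 3.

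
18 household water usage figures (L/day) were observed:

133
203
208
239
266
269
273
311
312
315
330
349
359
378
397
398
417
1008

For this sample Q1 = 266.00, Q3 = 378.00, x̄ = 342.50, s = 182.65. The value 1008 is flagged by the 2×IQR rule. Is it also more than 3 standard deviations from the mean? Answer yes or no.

yes

z = (1008 − 342.50) / 182.65 = 3.64.
|z| = 3.64 > 3.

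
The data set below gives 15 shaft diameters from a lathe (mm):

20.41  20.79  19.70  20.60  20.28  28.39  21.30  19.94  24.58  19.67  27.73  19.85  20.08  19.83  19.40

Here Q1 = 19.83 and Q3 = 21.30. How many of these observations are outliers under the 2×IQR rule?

3

IQR = 1.47; fences at 19.83 − 2.94 = 16.89 and 21.30 + 2.94 = 24.24.
Outside the cutoffs: 24.58, 27.73, 28.39.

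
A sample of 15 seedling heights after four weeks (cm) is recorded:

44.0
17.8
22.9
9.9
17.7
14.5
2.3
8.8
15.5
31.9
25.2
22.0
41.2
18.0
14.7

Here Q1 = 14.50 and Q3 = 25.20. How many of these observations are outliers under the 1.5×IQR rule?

1

IQR = 10.70; fences at 14.50 − 16.05 = -1.55 and 25.20 + 16.05 = 41.25.
Outside the cutoffs: 44.0.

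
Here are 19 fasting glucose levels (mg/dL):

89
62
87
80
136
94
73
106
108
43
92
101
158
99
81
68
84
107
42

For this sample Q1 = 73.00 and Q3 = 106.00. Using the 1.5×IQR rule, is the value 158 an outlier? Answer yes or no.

IQR = Q3 − Q1 = 106.00 − 73.00 = 33.00.
Lower fence = Q1 − 1.5·IQR = 73.00 − 49.50 = 23.50.
Upper fence = Q3 + 1.5·IQR = 106.00 + 49.50 = 155.50.
158 lies above the upper fence.

yes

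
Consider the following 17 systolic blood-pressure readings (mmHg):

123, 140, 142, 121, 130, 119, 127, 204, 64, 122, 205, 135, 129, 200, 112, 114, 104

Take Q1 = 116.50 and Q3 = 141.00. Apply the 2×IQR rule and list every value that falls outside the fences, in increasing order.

64, 200, 204, 205

IQR = Q3 − Q1 = 141.00 − 116.50 = 24.50.
Lower fence = Q1 − 2·IQR = 116.50 − 49.00 = 67.50.
Upper fence = Q3 + 2·IQR = 141.00 + 49.00 = 190.00.
64 < 67.50 → outlier.
200 > 190.00 → outlier.
204 > 190.00 → outlier.
205 > 190.00 → outlier.
All remaining values lie within [67.50, 190.00].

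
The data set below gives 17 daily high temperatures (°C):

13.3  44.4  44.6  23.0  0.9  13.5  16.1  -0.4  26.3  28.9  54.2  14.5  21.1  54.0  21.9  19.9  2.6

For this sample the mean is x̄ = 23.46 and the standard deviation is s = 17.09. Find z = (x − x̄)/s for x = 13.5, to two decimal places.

z = (13.5 − 23.46) / 17.09 = -0.58.

-0.58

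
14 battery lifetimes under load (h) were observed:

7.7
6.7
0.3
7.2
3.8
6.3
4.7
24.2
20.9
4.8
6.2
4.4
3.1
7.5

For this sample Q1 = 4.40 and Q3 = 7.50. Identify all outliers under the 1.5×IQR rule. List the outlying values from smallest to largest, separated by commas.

20.9, 24.2

IQR = Q3 − Q1 = 7.50 − 4.40 = 3.10.
Lower fence = Q1 − 1.5·IQR = 4.40 − 4.65 = -0.25.
Upper fence = Q3 + 1.5·IQR = 7.50 + 4.65 = 12.15.
20.9 > 12.15 → outlier.
24.2 > 12.15 → outlier.
All remaining values lie within [-0.25, 12.15].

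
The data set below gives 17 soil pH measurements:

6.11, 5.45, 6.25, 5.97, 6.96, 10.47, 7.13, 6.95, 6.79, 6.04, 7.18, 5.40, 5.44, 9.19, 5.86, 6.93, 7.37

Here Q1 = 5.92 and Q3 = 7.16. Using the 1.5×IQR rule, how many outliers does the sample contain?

IQR = 1.24; fences at 5.92 − 1.86 = 4.06 and 7.16 + 1.86 = 9.02.
Outside the cutoffs: 9.19, 10.47.

2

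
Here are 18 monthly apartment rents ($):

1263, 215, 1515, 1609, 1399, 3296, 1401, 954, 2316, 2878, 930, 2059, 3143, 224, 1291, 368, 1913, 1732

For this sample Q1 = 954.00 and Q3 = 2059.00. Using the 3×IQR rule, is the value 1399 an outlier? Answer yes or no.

no

IQR = Q3 − Q1 = 2059.00 − 954.00 = 1105.00.
Lower fence = Q1 − 3·IQR = 954.00 − 3315.00 = -2361.00.
Upper fence = Q3 + 3·IQR = 2059.00 + 3315.00 = 5374.00.
1399 lies within [-2361.00, 5374.00].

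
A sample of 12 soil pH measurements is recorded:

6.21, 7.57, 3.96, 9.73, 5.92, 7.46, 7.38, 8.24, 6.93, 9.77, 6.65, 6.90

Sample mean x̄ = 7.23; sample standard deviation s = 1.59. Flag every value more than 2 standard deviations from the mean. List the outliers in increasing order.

Cutoffs at x̄ ± 2s: 7.23 ± 2·1.59 = [4.05, 10.41].
3.96: z = -2.06, |z| > 2 → outlier.
Every other value lies within [4.05, 10.41].

3.96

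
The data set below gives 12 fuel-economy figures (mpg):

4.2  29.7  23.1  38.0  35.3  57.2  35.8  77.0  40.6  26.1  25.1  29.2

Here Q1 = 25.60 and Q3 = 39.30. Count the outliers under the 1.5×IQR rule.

IQR = 13.70; fences at 25.60 − 20.55 = 5.05 and 39.30 + 20.55 = 59.85.
Outside the cutoffs: 4.2, 77.0.

2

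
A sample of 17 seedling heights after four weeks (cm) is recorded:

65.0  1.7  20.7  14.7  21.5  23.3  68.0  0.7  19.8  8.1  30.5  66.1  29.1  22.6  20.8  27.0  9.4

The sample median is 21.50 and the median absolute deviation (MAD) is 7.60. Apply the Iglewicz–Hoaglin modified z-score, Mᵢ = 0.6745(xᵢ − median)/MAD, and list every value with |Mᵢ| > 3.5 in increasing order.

65.0, 66.1, 68.0

|Mᵢ| > 3.5 ⇔ |xᵢ − 21.50| > 3.5·7.60/0.6745 = 39.44.
So outliers lie outside [-17.94, 60.94].
65.0: M = 3.86 → outlier.
66.1: M = 3.96 → outlier.
68.0: M = 4.13 → outlier.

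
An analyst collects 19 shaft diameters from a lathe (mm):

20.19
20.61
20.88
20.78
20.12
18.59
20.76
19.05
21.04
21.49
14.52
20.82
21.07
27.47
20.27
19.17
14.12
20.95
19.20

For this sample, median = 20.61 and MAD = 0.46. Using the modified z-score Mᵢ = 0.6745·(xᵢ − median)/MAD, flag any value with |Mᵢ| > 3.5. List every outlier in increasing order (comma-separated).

14.12, 14.52, 27.47

|Mᵢ| > 3.5 ⇔ |xᵢ − 20.61| > 3.5·0.46/0.6745 = 2.39.
So outliers lie outside [18.22, 23.00].
14.12: M = -9.52 → outlier.
14.52: M = -8.93 → outlier.
27.47: M = 10.06 → outlier.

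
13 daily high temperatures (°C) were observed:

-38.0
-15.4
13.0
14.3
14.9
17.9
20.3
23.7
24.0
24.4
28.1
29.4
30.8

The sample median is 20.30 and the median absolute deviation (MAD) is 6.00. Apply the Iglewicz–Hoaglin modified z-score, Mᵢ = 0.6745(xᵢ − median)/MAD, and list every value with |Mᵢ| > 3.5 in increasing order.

-38.0, -15.4

|Mᵢ| > 3.5 ⇔ |xᵢ − 20.30| > 3.5·6.00/0.6745 = 31.13.
So outliers lie outside [-10.83, 51.43].
-38.0: M = -6.55 → outlier.
-15.4: M = -4.01 → outlier.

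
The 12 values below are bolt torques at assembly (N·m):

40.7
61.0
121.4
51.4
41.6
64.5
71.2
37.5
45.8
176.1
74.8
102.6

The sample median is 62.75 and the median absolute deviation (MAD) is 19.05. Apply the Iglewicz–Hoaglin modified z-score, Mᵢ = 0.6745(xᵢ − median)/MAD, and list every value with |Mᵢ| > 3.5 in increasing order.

|Mᵢ| > 3.5 ⇔ |xᵢ − 62.75| > 3.5·19.05/0.6745 = 98.85.
So outliers lie outside [-36.10, 161.60].
176.1: M = 4.01 → outlier.

176.1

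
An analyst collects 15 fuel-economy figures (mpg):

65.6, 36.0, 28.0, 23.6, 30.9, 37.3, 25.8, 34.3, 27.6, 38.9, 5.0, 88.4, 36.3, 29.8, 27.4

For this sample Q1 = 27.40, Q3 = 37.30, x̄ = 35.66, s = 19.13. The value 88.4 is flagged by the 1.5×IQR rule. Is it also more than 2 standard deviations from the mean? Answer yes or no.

yes

z = (88.4 − 35.66) / 19.13 = 2.76.
|z| = 2.76 > 2.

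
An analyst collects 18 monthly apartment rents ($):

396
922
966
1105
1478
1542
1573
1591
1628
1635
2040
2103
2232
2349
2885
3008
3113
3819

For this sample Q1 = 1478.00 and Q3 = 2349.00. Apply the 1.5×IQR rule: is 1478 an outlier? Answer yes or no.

no

IQR = Q3 − Q1 = 2349.00 − 1478.00 = 871.00.
Lower fence = Q1 − 1.5·IQR = 1478.00 − 1306.50 = 171.50.
Upper fence = Q3 + 1.5·IQR = 2349.00 + 1306.50 = 3655.50.
1478 lies within [171.50, 3655.50].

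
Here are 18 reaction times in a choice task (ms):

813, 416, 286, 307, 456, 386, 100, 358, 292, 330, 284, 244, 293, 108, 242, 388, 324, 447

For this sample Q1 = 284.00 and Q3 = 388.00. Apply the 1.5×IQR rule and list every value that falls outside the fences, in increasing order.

100, 108, 813

IQR = Q3 − Q1 = 388.00 − 284.00 = 104.00.
Lower fence = Q1 − 1.5·IQR = 284.00 − 156.00 = 128.00.
Upper fence = Q3 + 1.5·IQR = 388.00 + 156.00 = 544.00.
100 < 128.00 → outlier.
108 < 128.00 → outlier.
813 > 544.00 → outlier.
All remaining values lie within [128.00, 544.00].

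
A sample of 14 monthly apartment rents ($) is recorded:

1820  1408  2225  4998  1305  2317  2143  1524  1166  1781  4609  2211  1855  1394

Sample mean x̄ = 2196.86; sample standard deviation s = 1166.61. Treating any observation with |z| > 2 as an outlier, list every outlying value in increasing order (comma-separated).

4609, 4998

Cutoffs at x̄ ± 2s: 2196.86 ± 2·1166.61 = [-136.36, 4530.08].
4609: z = 2.07, |z| > 2 → outlier.
4998: z = 2.40, |z| > 2 → outlier.
Every other value lies within [-136.36, 4530.08].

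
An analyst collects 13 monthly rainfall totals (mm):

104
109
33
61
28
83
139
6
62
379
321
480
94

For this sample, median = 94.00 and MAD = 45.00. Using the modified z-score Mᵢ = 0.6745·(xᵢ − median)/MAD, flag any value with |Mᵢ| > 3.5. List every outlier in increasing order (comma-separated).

|Mᵢ| > 3.5 ⇔ |xᵢ − 94.00| > 3.5·45.00/0.6745 = 233.51.
So outliers lie outside [-139.51, 327.51].
379: M = 4.27 → outlier.
480: M = 5.79 → outlier.

379, 480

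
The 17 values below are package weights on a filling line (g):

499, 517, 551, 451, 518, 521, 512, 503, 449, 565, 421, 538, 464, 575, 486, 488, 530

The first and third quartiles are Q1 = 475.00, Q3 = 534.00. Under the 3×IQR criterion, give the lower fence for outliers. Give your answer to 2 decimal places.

298.00

IQR = Q3 − Q1 = 534.00 − 475.00 = 59.00.
Lower fence = Q1 − 3·IQR = 475.00 − 177.00 = 298.00.
Upper fence = Q3 + 3·IQR = 534.00 + 177.00 = 711.00.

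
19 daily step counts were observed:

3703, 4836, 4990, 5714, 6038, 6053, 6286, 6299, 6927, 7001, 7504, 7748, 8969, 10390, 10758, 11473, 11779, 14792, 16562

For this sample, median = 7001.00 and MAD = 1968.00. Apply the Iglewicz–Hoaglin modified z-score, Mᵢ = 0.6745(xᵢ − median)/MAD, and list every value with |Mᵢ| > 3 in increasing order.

|Mᵢ| > 3 ⇔ |xᵢ − 7001.00| > 3·1968.00/0.6745 = 8753.15.
So outliers lie outside [-1752.15, 15754.15].
16562: M = 3.28 → outlier.

16562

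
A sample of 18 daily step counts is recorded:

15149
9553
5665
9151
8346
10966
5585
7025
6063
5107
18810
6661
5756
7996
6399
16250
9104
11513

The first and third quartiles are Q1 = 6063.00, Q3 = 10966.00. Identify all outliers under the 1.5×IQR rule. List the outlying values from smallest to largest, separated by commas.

IQR = Q3 − Q1 = 10966.00 − 6063.00 = 4903.00.
Lower fence = Q1 − 1.5·IQR = 6063.00 − 7354.50 = -1291.50.
Upper fence = Q3 + 1.5·IQR = 10966.00 + 7354.50 = 18320.50.
18810 > 18320.50 → outlier.
All remaining values lie within [-1291.50, 18320.50].

18810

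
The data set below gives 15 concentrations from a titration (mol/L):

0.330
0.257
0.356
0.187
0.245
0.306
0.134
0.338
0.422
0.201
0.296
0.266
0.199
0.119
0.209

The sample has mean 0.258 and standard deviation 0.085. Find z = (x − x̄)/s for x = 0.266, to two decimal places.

z = (0.266 − 0.258) / 0.085 = 0.09.

0.09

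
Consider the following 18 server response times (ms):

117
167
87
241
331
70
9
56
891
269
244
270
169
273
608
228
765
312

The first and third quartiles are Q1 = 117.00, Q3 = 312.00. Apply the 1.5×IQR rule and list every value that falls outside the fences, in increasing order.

IQR = Q3 − Q1 = 312.00 − 117.00 = 195.00.
Lower fence = Q1 − 1.5·IQR = 117.00 − 292.50 = -175.50.
Upper fence = Q3 + 1.5·IQR = 312.00 + 292.50 = 604.50.
608 > 604.50 → outlier.
765 > 604.50 → outlier.
891 > 604.50 → outlier.
All remaining values lie within [-175.50, 604.50].

608, 765, 891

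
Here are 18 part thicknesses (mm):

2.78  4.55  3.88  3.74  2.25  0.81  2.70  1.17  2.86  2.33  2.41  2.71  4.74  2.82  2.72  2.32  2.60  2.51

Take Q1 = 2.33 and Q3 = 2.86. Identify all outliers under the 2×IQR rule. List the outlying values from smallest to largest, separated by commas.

IQR = Q3 − Q1 = 2.86 − 2.33 = 0.53.
Lower fence = Q1 − 2·IQR = 2.33 − 1.06 = 1.27.
Upper fence = Q3 + 2·IQR = 2.86 + 1.06 = 3.92.
0.81 < 1.27 → outlier.
1.17 < 1.27 → outlier.
4.55 > 3.92 → outlier.
4.74 > 3.92 → outlier.
All remaining values lie within [1.27, 3.92].

0.81, 1.17, 4.55, 4.74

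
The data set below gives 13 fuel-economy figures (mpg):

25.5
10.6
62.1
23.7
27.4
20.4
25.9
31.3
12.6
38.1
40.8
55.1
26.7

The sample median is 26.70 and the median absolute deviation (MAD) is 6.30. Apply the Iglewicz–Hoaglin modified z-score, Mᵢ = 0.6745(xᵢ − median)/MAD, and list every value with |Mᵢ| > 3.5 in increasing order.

62.1

|Mᵢ| > 3.5 ⇔ |xᵢ − 26.70| > 3.5·6.30/0.6745 = 32.69.
So outliers lie outside [-5.99, 59.39].
62.1: M = 3.79 → outlier.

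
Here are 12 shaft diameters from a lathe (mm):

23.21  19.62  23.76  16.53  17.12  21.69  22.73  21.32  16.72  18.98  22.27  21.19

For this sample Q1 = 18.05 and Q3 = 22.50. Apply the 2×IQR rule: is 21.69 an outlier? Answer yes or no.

no

IQR = Q3 − Q1 = 22.50 − 18.05 = 4.45.
Lower fence = Q1 − 2·IQR = 18.05 − 8.90 = 9.15.
Upper fence = Q3 + 2·IQR = 22.50 + 8.90 = 31.40.
21.69 lies within [9.15, 31.40].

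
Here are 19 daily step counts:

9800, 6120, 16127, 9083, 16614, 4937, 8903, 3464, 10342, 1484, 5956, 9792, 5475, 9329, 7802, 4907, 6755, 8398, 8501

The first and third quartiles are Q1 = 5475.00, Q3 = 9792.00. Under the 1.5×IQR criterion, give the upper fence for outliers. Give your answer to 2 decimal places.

16267.50

IQR = Q3 − Q1 = 9792.00 − 5475.00 = 4317.00.
Lower fence = Q1 − 1.5·IQR = 5475.00 − 6475.50 = -1000.50.
Upper fence = Q3 + 1.5·IQR = 9792.00 + 6475.50 = 16267.50.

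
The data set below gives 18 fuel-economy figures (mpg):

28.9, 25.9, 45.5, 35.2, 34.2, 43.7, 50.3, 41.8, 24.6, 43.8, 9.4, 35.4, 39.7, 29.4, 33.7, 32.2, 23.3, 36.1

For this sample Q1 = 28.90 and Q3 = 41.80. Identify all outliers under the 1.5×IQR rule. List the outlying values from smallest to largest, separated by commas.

IQR = Q3 − Q1 = 41.80 − 28.90 = 12.90.
Lower fence = Q1 − 1.5·IQR = 28.90 − 19.35 = 9.55.
Upper fence = Q3 + 1.5·IQR = 41.80 + 19.35 = 61.15.
9.4 < 9.55 → outlier.
All remaining values lie within [9.55, 61.15].

9.4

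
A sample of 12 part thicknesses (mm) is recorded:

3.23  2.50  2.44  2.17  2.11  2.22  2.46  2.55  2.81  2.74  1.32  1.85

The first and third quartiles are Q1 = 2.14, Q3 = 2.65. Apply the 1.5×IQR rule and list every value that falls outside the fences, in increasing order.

1.32

IQR = Q3 − Q1 = 2.65 − 2.14 = 0.51.
Lower fence = Q1 − 1.5·IQR = 2.14 − 0.765 = 1.375.
Upper fence = Q3 + 1.5·IQR = 2.65 + 0.765 = 3.415.
1.32 < 1.375 → outlier.
All remaining values lie within [1.375, 3.415].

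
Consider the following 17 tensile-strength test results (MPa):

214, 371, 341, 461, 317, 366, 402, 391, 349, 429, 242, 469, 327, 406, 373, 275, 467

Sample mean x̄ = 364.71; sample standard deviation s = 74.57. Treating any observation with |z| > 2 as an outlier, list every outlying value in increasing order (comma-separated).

214

Cutoffs at x̄ ± 2s: 364.71 ± 2·74.57 = [215.57, 513.85].
214: z = -2.02, |z| > 2 → outlier.
Every other value lies within [215.57, 513.85].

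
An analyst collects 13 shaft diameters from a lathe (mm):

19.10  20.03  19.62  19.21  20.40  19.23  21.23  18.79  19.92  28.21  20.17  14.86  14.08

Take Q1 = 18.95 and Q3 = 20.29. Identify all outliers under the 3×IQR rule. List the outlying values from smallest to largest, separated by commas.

14.08, 14.86, 28.21

IQR = Q3 − Q1 = 20.29 − 18.95 = 1.34.
Lower fence = Q1 − 3·IQR = 18.95 − 4.02 = 14.93.
Upper fence = Q3 + 3·IQR = 20.29 + 4.02 = 24.31.
14.08 < 14.93 → outlier.
14.86 < 14.93 → outlier.
28.21 > 24.31 → outlier.
All remaining values lie within [14.93, 24.31].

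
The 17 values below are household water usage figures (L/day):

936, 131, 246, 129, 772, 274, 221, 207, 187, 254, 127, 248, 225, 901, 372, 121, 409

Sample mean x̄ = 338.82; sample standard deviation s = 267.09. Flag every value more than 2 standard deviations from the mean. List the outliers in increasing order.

Cutoffs at x̄ ± 2s: 338.82 ± 2·267.09 = [-195.36, 873.00].
901: z = 2.10, |z| > 2 → outlier.
936: z = 2.24, |z| > 2 → outlier.
Every other value lies within [-195.36, 873.00].

901, 936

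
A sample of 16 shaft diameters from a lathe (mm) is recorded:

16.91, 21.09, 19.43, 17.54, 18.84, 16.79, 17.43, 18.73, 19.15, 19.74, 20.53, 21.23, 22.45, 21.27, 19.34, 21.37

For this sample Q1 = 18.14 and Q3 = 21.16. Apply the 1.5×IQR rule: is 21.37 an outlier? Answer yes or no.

no

IQR = Q3 − Q1 = 21.16 − 18.14 = 3.02.
Lower fence = Q1 − 1.5·IQR = 18.14 − 4.53 = 13.61.
Upper fence = Q3 + 1.5·IQR = 21.16 + 4.53 = 25.69.
21.37 lies within [13.61, 25.69].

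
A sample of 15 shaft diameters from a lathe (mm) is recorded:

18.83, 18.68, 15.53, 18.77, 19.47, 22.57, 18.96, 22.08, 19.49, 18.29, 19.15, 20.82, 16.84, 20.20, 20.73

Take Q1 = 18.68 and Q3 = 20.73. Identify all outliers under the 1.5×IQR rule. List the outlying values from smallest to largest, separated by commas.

15.53

IQR = Q3 − Q1 = 20.73 − 18.68 = 2.05.
Lower fence = Q1 − 1.5·IQR = 18.68 − 3.075 = 15.605.
Upper fence = Q3 + 1.5·IQR = 20.73 + 3.075 = 23.805.
15.53 < 15.605 → outlier.
All remaining values lie within [15.605, 23.805].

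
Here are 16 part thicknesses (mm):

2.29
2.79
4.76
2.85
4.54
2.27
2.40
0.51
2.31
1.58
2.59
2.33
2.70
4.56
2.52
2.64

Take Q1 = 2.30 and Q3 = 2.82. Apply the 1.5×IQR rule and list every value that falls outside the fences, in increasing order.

IQR = Q3 − Q1 = 2.82 − 2.30 = 0.52.
Lower fence = Q1 − 1.5·IQR = 2.30 − 0.78 = 1.52.
Upper fence = Q3 + 1.5·IQR = 2.82 + 0.78 = 3.60.
0.51 < 1.52 → outlier.
4.54 > 3.60 → outlier.
4.56 > 3.60 → outlier.
4.76 > 3.60 → outlier.
All remaining values lie within [1.52, 3.60].

0.51, 4.54, 4.56, 4.76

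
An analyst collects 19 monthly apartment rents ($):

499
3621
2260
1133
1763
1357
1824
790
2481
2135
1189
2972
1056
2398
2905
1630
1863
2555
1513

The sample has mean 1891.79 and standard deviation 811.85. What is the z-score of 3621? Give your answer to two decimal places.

z = (3621 − 1891.79) / 811.85 = 2.13.

2.13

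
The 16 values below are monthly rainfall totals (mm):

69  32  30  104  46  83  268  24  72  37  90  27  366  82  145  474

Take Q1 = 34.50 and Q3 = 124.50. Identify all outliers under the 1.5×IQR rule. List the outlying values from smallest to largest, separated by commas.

IQR = Q3 − Q1 = 124.50 − 34.50 = 90.00.
Lower fence = Q1 − 1.5·IQR = 34.50 − 135.00 = -100.50.
Upper fence = Q3 + 1.5·IQR = 124.50 + 135.00 = 259.50.
268 > 259.50 → outlier.
366 > 259.50 → outlier.
474 > 259.50 → outlier.
All remaining values lie within [-100.50, 259.50].

268, 366, 474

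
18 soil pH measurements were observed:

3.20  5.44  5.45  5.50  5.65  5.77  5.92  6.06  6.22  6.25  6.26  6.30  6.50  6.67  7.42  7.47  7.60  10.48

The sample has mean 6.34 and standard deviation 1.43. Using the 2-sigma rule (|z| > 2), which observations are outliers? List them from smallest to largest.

Cutoffs at x̄ ± 2s: 6.34 ± 2·1.43 = [3.48, 9.20].
3.20: z = -2.20, |z| > 2 → outlier.
10.48: z = 2.90, |z| > 2 → outlier.
Every other value lies within [3.48, 9.20].

3.20, 10.48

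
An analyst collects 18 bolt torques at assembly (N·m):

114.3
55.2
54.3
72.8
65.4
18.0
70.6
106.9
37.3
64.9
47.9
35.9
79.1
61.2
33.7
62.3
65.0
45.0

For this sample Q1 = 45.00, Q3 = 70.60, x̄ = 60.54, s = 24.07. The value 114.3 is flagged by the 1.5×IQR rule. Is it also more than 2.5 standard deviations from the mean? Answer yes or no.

no

z = (114.3 − 60.54) / 24.07 = 2.23.
|z| = 2.23 ≤ 2.5.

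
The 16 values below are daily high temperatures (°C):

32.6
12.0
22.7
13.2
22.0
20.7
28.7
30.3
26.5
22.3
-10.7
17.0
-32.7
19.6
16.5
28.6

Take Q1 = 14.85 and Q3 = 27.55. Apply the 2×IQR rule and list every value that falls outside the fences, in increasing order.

IQR = Q3 − Q1 = 27.55 − 14.85 = 12.70.
Lower fence = Q1 − 2·IQR = 14.85 − 25.40 = -10.55.
Upper fence = Q3 + 2·IQR = 27.55 + 25.40 = 52.95.
-32.7 < -10.55 → outlier.
-10.7 < -10.55 → outlier.
All remaining values lie within [-10.55, 52.95].

-32.7, -10.7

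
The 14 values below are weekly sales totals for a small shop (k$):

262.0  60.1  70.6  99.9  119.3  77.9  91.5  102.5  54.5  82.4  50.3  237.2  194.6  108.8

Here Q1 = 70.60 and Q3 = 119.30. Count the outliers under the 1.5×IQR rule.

IQR = 48.70; fences at 70.60 − 73.05 = -2.45 and 119.30 + 73.05 = 192.35.
Outside the cutoffs: 194.6, 237.2, 262.0.

3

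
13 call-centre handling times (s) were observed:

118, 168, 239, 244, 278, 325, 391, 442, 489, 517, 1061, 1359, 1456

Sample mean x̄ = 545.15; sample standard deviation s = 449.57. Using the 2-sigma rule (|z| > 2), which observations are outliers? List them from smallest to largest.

Cutoffs at x̄ ± 2s: 545.15 ± 2·449.57 = [-353.99, 1444.29].
1456: z = 2.03, |z| > 2 → outlier.
Every other value lies within [-353.99, 1444.29].

1456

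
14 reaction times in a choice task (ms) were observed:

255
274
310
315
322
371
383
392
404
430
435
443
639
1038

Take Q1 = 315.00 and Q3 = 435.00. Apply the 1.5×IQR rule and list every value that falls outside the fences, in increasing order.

IQR = Q3 − Q1 = 435.00 − 315.00 = 120.00.
Lower fence = Q1 − 1.5·IQR = 315.00 − 180.00 = 135.00.
Upper fence = Q3 + 1.5·IQR = 435.00 + 180.00 = 615.00.
639 > 615.00 → outlier.
1038 > 615.00 → outlier.
All remaining values lie within [135.00, 615.00].

639, 1038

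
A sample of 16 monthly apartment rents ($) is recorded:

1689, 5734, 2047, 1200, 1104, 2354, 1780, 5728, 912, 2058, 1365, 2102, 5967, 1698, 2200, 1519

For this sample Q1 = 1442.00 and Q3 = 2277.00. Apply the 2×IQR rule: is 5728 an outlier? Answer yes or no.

IQR = Q3 − Q1 = 2277.00 − 1442.00 = 835.00.
Lower fence = Q1 − 2·IQR = 1442.00 − 1670.00 = -228.00.
Upper fence = Q3 + 2·IQR = 2277.00 + 1670.00 = 3947.00.
5728 lies above the upper fence.

yes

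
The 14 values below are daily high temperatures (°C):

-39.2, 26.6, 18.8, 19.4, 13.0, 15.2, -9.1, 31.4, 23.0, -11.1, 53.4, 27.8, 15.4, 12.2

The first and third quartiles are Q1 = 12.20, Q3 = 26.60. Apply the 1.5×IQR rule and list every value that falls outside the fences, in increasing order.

-39.2, -11.1, 53.4

IQR = Q3 − Q1 = 26.60 − 12.20 = 14.40.
Lower fence = Q1 − 1.5·IQR = 12.20 − 21.60 = -9.40.
Upper fence = Q3 + 1.5·IQR = 26.60 + 21.60 = 48.20.
-39.2 < -9.40 → outlier.
-11.1 < -9.40 → outlier.
53.4 > 48.20 → outlier.
All remaining values lie within [-9.40, 48.20].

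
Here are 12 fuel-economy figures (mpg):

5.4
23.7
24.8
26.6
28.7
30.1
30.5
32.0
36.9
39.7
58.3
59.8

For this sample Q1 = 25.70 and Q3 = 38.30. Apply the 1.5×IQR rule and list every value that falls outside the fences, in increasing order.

5.4, 58.3, 59.8

IQR = Q3 − Q1 = 38.30 − 25.70 = 12.60.
Lower fence = Q1 − 1.5·IQR = 25.70 − 18.90 = 6.80.
Upper fence = Q3 + 1.5·IQR = 38.30 + 18.90 = 57.20.
5.4 < 6.80 → outlier.
58.3 > 57.20 → outlier.
59.8 > 57.20 → outlier.
All remaining values lie within [6.80, 57.20].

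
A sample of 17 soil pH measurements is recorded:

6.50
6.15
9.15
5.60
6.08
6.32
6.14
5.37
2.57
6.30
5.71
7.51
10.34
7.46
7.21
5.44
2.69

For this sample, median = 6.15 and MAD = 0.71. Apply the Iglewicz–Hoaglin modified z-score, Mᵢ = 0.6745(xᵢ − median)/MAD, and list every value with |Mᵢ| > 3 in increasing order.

2.57, 2.69, 10.34

|Mᵢ| > 3 ⇔ |xᵢ − 6.15| > 3·0.71/0.6745 = 3.16.
So outliers lie outside [2.99, 9.31].
2.57: M = -3.40 → outlier.
2.69: M = -3.29 → outlier.
10.34: M = 3.98 → outlier.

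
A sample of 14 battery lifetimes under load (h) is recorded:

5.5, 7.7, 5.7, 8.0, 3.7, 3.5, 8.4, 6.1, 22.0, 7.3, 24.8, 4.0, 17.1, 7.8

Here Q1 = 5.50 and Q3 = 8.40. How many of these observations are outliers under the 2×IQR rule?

IQR = 2.90; fences at 5.50 − 5.80 = -0.30 and 8.40 + 5.80 = 14.20.
Outside the cutoffs: 17.1, 22.0, 24.8.

3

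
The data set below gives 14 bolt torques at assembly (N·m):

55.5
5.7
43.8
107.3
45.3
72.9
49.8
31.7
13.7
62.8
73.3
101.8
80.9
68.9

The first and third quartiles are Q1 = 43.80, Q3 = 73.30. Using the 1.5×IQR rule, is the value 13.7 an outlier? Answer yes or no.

no

IQR = Q3 − Q1 = 73.30 − 43.80 = 29.50.
Lower fence = Q1 − 1.5·IQR = 43.80 − 44.25 = -0.45.
Upper fence = Q3 + 1.5·IQR = 73.30 + 44.25 = 117.55.
13.7 lies within [-0.45, 117.55].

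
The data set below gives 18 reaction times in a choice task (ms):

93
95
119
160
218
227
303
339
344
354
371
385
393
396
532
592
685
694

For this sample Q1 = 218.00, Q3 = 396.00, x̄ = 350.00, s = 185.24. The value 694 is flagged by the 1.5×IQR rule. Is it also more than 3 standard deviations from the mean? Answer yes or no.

no

z = (694 − 350.00) / 185.24 = 1.86.
|z| = 1.86 ≤ 3.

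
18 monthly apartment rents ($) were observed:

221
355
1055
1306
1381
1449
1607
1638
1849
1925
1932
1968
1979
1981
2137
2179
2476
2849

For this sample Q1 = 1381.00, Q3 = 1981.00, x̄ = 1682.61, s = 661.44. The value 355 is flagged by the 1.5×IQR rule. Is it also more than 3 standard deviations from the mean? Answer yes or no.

z = (355 − 1682.61) / 661.44 = -2.01.
|z| = 2.01 ≤ 3.

no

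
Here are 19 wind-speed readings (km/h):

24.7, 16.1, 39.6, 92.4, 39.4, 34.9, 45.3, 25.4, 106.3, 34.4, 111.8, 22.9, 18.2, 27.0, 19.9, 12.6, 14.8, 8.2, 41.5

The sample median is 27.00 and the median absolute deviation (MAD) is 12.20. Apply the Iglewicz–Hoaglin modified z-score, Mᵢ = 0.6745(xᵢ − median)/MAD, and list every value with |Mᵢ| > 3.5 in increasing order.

|Mᵢ| > 3.5 ⇔ |xᵢ − 27.00| > 3.5·12.20/0.6745 = 63.31.
So outliers lie outside [-36.31, 90.31].
92.4: M = 3.62 → outlier.
106.3: M = 4.38 → outlier.
111.8: M = 4.69 → outlier.

92.4, 106.3, 111.8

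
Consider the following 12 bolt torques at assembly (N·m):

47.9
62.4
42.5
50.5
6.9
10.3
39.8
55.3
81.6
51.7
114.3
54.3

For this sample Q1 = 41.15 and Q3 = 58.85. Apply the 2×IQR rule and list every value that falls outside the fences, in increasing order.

IQR = Q3 − Q1 = 58.85 − 41.15 = 17.70.
Lower fence = Q1 − 2·IQR = 41.15 − 35.40 = 5.75.
Upper fence = Q3 + 2·IQR = 58.85 + 35.40 = 94.25.
114.3 > 94.25 → outlier.
All remaining values lie within [5.75, 94.25].

114.3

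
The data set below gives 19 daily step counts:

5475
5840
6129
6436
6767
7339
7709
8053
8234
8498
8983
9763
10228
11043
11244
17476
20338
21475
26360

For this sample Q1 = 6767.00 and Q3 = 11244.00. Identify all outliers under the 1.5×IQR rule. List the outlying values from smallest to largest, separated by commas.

IQR = Q3 − Q1 = 11244.00 − 6767.00 = 4477.00.
Lower fence = Q1 − 1.5·IQR = 6767.00 − 6715.50 = 51.50.
Upper fence = Q3 + 1.5·IQR = 11244.00 + 6715.50 = 17959.50.
20338 > 17959.50 → outlier.
21475 > 17959.50 → outlier.
26360 > 17959.50 → outlier.
All remaining values lie within [51.50, 17959.50].

20338, 21475, 26360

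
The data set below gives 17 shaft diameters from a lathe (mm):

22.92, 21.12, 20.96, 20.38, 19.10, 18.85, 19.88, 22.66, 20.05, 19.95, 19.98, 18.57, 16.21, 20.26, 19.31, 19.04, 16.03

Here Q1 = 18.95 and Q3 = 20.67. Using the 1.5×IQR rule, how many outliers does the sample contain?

2

IQR = 1.72; fences at 18.95 − 2.58 = 16.37 and 20.67 + 2.58 = 23.25.
Outside the cutoffs: 16.03, 16.21.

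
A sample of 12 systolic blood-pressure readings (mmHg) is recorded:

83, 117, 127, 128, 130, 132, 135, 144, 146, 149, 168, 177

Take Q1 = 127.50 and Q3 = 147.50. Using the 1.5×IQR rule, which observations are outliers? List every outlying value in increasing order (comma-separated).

83

IQR = Q3 − Q1 = 147.50 − 127.50 = 20.00.
Lower fence = Q1 − 1.5·IQR = 127.50 − 30.00 = 97.50.
Upper fence = Q3 + 1.5·IQR = 147.50 + 30.00 = 177.50.
83 < 97.50 → outlier.
All remaining values lie within [97.50, 177.50].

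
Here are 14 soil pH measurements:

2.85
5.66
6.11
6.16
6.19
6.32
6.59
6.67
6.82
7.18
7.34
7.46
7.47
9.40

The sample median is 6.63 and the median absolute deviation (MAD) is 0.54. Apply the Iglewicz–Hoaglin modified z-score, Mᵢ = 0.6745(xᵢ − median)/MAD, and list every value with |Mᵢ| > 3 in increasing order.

2.85, 9.40

|Mᵢ| > 3 ⇔ |xᵢ − 6.63| > 3·0.54/0.6745 = 2.40.
So outliers lie outside [4.23, 9.03].
2.85: M = -4.72 → outlier.
9.40: M = 3.46 → outlier.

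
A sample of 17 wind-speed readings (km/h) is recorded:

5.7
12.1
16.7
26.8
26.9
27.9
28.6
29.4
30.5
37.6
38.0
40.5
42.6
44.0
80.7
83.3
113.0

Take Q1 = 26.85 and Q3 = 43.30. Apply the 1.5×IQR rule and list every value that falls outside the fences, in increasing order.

80.7, 83.3, 113.0

IQR = Q3 − Q1 = 43.30 − 26.85 = 16.45.
Lower fence = Q1 − 1.5·IQR = 26.85 − 24.675 = 2.175.
Upper fence = Q3 + 1.5·IQR = 43.30 + 24.675 = 67.975.
80.7 > 67.975 → outlier.
83.3 > 67.975 → outlier.
113.0 > 67.975 → outlier.
All remaining values lie within [2.175, 67.975].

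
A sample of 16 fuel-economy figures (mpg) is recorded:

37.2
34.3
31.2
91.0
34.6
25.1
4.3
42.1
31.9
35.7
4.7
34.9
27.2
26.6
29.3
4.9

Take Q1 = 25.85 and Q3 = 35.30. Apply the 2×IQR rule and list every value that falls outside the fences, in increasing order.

4.3, 4.7, 4.9, 91.0

IQR = Q3 − Q1 = 35.30 − 25.85 = 9.45.
Lower fence = Q1 − 2·IQR = 25.85 − 18.90 = 6.95.
Upper fence = Q3 + 2·IQR = 35.30 + 18.90 = 54.20.
4.3 < 6.95 → outlier.
4.7 < 6.95 → outlier.
4.9 < 6.95 → outlier.
91.0 > 54.20 → outlier.
All remaining values lie within [6.95, 54.20].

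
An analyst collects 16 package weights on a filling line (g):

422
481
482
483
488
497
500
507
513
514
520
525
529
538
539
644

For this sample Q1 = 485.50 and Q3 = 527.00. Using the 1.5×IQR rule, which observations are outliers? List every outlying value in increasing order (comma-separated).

IQR = Q3 − Q1 = 527.00 − 485.50 = 41.50.
Lower fence = Q1 − 1.5·IQR = 485.50 − 62.25 = 423.25.
Upper fence = Q3 + 1.5·IQR = 527.00 + 62.25 = 589.25.
422 < 423.25 → outlier.
644 > 589.25 → outlier.
All remaining values lie within [423.25, 589.25].

422, 644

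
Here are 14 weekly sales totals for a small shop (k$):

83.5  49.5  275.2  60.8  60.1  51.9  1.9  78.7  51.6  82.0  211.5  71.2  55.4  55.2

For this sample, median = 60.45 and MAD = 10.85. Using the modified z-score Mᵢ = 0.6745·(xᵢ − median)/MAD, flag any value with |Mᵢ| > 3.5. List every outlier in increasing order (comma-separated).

1.9, 211.5, 275.2

|Mᵢ| > 3.5 ⇔ |xᵢ − 60.45| > 3.5·10.85/0.6745 = 56.30.
So outliers lie outside [4.15, 116.75].
1.9: M = -3.64 → outlier.
211.5: M = 9.39 → outlier.
275.2: M = 13.35 → outlier.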